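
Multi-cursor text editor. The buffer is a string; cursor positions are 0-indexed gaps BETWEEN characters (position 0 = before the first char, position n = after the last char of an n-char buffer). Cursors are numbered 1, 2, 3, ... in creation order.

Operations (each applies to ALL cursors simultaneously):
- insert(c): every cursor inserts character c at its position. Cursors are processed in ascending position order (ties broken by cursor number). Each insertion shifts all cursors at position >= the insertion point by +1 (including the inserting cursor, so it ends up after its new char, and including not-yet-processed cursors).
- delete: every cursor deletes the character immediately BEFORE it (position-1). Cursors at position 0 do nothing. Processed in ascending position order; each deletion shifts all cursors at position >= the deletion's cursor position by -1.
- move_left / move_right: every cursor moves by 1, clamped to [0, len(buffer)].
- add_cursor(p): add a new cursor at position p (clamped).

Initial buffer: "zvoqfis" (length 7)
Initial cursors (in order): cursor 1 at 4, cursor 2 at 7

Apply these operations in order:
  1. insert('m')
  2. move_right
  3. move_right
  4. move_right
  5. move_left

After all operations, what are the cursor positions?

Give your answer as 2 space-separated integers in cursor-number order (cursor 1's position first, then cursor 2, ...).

Answer: 7 8

Derivation:
After op 1 (insert('m')): buffer="zvoqmfism" (len 9), cursors c1@5 c2@9, authorship ....1...2
After op 2 (move_right): buffer="zvoqmfism" (len 9), cursors c1@6 c2@9, authorship ....1...2
After op 3 (move_right): buffer="zvoqmfism" (len 9), cursors c1@7 c2@9, authorship ....1...2
After op 4 (move_right): buffer="zvoqmfism" (len 9), cursors c1@8 c2@9, authorship ....1...2
After op 5 (move_left): buffer="zvoqmfism" (len 9), cursors c1@7 c2@8, authorship ....1...2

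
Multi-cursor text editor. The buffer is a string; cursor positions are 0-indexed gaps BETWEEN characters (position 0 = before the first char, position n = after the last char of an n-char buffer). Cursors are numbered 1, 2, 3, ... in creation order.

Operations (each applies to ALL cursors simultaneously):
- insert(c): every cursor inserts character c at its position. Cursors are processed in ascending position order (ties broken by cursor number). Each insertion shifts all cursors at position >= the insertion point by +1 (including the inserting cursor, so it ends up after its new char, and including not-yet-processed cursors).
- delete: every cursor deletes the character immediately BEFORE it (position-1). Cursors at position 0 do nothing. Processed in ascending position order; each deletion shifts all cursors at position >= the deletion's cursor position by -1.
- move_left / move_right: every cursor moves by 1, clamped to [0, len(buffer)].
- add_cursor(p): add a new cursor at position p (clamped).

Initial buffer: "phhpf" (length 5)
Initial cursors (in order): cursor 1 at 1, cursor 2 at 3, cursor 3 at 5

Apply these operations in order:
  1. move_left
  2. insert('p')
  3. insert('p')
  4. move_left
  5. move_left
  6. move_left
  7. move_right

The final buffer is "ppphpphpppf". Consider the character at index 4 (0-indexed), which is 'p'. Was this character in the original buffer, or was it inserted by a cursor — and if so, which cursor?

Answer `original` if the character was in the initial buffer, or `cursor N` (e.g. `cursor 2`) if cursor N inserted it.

Answer: cursor 2

Derivation:
After op 1 (move_left): buffer="phhpf" (len 5), cursors c1@0 c2@2 c3@4, authorship .....
After op 2 (insert('p')): buffer="pphphppf" (len 8), cursors c1@1 c2@4 c3@7, authorship 1..2..3.
After op 3 (insert('p')): buffer="ppphpphpppf" (len 11), cursors c1@2 c2@6 c3@10, authorship 11..22..33.
After op 4 (move_left): buffer="ppphpphpppf" (len 11), cursors c1@1 c2@5 c3@9, authorship 11..22..33.
After op 5 (move_left): buffer="ppphpphpppf" (len 11), cursors c1@0 c2@4 c3@8, authorship 11..22..33.
After op 6 (move_left): buffer="ppphpphpppf" (len 11), cursors c1@0 c2@3 c3@7, authorship 11..22..33.
After op 7 (move_right): buffer="ppphpphpppf" (len 11), cursors c1@1 c2@4 c3@8, authorship 11..22..33.
Authorship (.=original, N=cursor N): 1 1 . . 2 2 . . 3 3 .
Index 4: author = 2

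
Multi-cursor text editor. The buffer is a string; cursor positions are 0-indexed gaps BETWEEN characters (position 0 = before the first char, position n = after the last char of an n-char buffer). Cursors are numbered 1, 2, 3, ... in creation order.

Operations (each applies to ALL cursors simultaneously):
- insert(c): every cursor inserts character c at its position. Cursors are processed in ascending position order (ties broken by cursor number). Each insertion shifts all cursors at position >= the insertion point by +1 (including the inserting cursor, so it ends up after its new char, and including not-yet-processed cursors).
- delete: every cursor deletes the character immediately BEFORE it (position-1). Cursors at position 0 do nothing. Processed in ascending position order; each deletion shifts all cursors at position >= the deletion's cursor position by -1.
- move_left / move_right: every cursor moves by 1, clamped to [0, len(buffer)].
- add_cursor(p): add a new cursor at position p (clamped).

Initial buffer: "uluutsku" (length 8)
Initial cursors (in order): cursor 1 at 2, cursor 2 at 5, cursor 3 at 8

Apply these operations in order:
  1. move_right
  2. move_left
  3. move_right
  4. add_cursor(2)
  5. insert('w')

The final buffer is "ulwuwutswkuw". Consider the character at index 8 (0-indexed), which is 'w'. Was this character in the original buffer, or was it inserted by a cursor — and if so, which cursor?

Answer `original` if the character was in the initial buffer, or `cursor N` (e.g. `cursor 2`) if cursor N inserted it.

After op 1 (move_right): buffer="uluutsku" (len 8), cursors c1@3 c2@6 c3@8, authorship ........
After op 2 (move_left): buffer="uluutsku" (len 8), cursors c1@2 c2@5 c3@7, authorship ........
After op 3 (move_right): buffer="uluutsku" (len 8), cursors c1@3 c2@6 c3@8, authorship ........
After op 4 (add_cursor(2)): buffer="uluutsku" (len 8), cursors c4@2 c1@3 c2@6 c3@8, authorship ........
After op 5 (insert('w')): buffer="ulwuwutswkuw" (len 12), cursors c4@3 c1@5 c2@9 c3@12, authorship ..4.1...2..3
Authorship (.=original, N=cursor N): . . 4 . 1 . . . 2 . . 3
Index 8: author = 2

Answer: cursor 2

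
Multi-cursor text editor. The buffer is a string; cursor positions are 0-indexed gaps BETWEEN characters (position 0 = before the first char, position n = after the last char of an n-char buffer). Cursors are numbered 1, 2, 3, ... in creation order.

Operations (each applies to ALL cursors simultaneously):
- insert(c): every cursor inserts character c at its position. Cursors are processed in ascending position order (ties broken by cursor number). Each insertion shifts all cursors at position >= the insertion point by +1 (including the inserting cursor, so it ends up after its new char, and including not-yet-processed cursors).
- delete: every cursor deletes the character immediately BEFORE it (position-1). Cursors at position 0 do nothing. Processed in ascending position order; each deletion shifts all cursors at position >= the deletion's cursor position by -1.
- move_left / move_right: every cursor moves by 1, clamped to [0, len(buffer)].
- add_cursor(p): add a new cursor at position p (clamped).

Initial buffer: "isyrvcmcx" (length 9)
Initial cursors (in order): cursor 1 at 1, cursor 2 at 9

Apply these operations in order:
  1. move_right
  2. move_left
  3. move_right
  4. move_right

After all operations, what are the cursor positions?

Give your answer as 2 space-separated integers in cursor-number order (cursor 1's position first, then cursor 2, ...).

Answer: 3 9

Derivation:
After op 1 (move_right): buffer="isyrvcmcx" (len 9), cursors c1@2 c2@9, authorship .........
After op 2 (move_left): buffer="isyrvcmcx" (len 9), cursors c1@1 c2@8, authorship .........
After op 3 (move_right): buffer="isyrvcmcx" (len 9), cursors c1@2 c2@9, authorship .........
After op 4 (move_right): buffer="isyrvcmcx" (len 9), cursors c1@3 c2@9, authorship .........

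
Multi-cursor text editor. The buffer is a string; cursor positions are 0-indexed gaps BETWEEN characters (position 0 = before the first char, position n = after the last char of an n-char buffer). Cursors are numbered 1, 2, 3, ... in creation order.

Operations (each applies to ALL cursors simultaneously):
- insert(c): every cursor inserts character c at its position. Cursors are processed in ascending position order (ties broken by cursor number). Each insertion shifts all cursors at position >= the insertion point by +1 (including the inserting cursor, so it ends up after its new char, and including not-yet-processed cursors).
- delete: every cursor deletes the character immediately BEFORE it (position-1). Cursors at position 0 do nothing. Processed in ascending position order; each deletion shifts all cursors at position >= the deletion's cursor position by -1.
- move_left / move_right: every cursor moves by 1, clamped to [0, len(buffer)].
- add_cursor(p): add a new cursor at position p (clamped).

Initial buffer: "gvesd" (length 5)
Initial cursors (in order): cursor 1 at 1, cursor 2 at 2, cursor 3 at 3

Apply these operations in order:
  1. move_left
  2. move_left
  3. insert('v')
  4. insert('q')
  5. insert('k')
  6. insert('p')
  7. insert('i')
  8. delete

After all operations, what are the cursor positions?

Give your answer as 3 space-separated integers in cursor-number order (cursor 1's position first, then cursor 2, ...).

After op 1 (move_left): buffer="gvesd" (len 5), cursors c1@0 c2@1 c3@2, authorship .....
After op 2 (move_left): buffer="gvesd" (len 5), cursors c1@0 c2@0 c3@1, authorship .....
After op 3 (insert('v')): buffer="vvgvvesd" (len 8), cursors c1@2 c2@2 c3@4, authorship 12.3....
After op 4 (insert('q')): buffer="vvqqgvqvesd" (len 11), cursors c1@4 c2@4 c3@7, authorship 1212.33....
After op 5 (insert('k')): buffer="vvqqkkgvqkvesd" (len 14), cursors c1@6 c2@6 c3@10, authorship 121212.333....
After op 6 (insert('p')): buffer="vvqqkkppgvqkpvesd" (len 17), cursors c1@8 c2@8 c3@13, authorship 12121212.3333....
After op 7 (insert('i')): buffer="vvqqkkppiigvqkpivesd" (len 20), cursors c1@10 c2@10 c3@16, authorship 1212121212.33333....
After op 8 (delete): buffer="vvqqkkppgvqkpvesd" (len 17), cursors c1@8 c2@8 c3@13, authorship 12121212.3333....

Answer: 8 8 13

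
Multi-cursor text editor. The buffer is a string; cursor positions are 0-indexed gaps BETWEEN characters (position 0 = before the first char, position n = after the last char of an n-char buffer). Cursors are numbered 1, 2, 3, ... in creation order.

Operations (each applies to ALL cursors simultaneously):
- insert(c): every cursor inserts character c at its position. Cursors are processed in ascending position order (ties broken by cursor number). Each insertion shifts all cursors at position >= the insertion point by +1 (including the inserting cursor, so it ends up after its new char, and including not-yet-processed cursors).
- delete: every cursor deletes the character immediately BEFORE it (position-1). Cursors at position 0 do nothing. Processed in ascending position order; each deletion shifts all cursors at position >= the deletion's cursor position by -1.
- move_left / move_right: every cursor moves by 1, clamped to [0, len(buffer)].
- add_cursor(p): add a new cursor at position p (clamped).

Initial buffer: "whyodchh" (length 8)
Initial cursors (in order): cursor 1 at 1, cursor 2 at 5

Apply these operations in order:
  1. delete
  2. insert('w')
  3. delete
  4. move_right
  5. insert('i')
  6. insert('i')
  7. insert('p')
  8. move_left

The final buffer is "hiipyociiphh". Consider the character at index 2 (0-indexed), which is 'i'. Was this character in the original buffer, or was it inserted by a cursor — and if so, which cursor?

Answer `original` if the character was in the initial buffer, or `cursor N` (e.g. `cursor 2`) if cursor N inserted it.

Answer: cursor 1

Derivation:
After op 1 (delete): buffer="hyochh" (len 6), cursors c1@0 c2@3, authorship ......
After op 2 (insert('w')): buffer="whyowchh" (len 8), cursors c1@1 c2@5, authorship 1...2...
After op 3 (delete): buffer="hyochh" (len 6), cursors c1@0 c2@3, authorship ......
After op 4 (move_right): buffer="hyochh" (len 6), cursors c1@1 c2@4, authorship ......
After op 5 (insert('i')): buffer="hiyocihh" (len 8), cursors c1@2 c2@6, authorship .1...2..
After op 6 (insert('i')): buffer="hiiyociihh" (len 10), cursors c1@3 c2@8, authorship .11...22..
After op 7 (insert('p')): buffer="hiipyociiphh" (len 12), cursors c1@4 c2@10, authorship .111...222..
After op 8 (move_left): buffer="hiipyociiphh" (len 12), cursors c1@3 c2@9, authorship .111...222..
Authorship (.=original, N=cursor N): . 1 1 1 . . . 2 2 2 . .
Index 2: author = 1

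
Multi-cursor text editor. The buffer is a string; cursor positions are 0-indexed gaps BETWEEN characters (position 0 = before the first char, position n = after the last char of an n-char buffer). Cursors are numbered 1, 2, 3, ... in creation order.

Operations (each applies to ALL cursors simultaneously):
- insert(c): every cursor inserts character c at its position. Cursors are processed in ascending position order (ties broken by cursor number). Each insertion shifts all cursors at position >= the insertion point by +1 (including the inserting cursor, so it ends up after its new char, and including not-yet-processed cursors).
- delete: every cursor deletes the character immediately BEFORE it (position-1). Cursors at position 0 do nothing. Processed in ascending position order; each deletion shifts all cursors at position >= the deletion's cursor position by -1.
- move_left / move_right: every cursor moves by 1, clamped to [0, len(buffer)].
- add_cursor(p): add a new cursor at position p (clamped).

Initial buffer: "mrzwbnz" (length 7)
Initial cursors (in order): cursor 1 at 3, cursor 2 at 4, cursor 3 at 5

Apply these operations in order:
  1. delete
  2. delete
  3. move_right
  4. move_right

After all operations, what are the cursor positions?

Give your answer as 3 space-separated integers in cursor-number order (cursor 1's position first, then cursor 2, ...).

After op 1 (delete): buffer="mrnz" (len 4), cursors c1@2 c2@2 c3@2, authorship ....
After op 2 (delete): buffer="nz" (len 2), cursors c1@0 c2@0 c3@0, authorship ..
After op 3 (move_right): buffer="nz" (len 2), cursors c1@1 c2@1 c3@1, authorship ..
After op 4 (move_right): buffer="nz" (len 2), cursors c1@2 c2@2 c3@2, authorship ..

Answer: 2 2 2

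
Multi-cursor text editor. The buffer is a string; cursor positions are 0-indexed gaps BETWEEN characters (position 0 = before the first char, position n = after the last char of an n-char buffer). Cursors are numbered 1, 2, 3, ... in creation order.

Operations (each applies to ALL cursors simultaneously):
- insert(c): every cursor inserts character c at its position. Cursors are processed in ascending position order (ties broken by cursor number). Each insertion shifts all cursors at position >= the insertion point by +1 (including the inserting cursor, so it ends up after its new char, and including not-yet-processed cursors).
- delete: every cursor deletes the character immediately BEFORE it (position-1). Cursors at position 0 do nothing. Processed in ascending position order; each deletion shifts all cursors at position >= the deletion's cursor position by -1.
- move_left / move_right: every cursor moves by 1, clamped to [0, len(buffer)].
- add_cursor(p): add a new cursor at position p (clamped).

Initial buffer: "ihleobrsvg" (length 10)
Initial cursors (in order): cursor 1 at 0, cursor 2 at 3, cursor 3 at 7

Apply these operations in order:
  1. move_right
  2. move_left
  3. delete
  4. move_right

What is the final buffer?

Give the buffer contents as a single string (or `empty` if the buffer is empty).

After op 1 (move_right): buffer="ihleobrsvg" (len 10), cursors c1@1 c2@4 c3@8, authorship ..........
After op 2 (move_left): buffer="ihleobrsvg" (len 10), cursors c1@0 c2@3 c3@7, authorship ..........
After op 3 (delete): buffer="iheobsvg" (len 8), cursors c1@0 c2@2 c3@5, authorship ........
After op 4 (move_right): buffer="iheobsvg" (len 8), cursors c1@1 c2@3 c3@6, authorship ........

Answer: iheobsvg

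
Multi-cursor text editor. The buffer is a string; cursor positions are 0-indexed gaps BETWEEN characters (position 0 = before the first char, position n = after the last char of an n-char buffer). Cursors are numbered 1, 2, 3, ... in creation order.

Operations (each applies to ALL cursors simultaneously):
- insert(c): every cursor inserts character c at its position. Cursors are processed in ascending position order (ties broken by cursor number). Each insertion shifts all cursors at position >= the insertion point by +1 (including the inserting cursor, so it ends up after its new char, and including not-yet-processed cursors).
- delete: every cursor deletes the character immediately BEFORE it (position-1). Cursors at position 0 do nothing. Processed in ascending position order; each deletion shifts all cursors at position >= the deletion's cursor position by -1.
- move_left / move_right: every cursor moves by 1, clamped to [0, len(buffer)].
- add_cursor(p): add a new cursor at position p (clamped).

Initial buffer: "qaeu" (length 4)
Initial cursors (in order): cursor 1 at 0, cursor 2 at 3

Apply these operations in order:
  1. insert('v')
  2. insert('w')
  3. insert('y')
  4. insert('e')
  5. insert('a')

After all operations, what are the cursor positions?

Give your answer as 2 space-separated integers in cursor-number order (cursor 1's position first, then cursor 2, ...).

Answer: 5 13

Derivation:
After op 1 (insert('v')): buffer="vqaevu" (len 6), cursors c1@1 c2@5, authorship 1...2.
After op 2 (insert('w')): buffer="vwqaevwu" (len 8), cursors c1@2 c2@7, authorship 11...22.
After op 3 (insert('y')): buffer="vwyqaevwyu" (len 10), cursors c1@3 c2@9, authorship 111...222.
After op 4 (insert('e')): buffer="vwyeqaevwyeu" (len 12), cursors c1@4 c2@11, authorship 1111...2222.
After op 5 (insert('a')): buffer="vwyeaqaevwyeau" (len 14), cursors c1@5 c2@13, authorship 11111...22222.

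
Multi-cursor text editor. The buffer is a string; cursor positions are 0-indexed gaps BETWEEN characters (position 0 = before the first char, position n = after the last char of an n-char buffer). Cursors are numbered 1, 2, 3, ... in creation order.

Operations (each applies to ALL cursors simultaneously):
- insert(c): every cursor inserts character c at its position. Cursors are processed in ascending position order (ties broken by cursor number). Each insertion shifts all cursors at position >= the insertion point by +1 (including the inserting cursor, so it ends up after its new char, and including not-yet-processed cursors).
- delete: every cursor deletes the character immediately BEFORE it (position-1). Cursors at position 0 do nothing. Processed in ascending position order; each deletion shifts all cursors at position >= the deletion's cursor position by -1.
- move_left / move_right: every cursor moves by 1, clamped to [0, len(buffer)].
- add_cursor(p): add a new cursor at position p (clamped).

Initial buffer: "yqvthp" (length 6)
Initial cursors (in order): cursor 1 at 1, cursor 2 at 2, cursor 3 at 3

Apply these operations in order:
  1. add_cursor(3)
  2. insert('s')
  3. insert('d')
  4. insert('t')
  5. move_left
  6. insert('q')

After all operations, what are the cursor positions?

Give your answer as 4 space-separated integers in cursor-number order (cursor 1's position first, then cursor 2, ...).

After op 1 (add_cursor(3)): buffer="yqvthp" (len 6), cursors c1@1 c2@2 c3@3 c4@3, authorship ......
After op 2 (insert('s')): buffer="ysqsvssthp" (len 10), cursors c1@2 c2@4 c3@7 c4@7, authorship .1.2.34...
After op 3 (insert('d')): buffer="ysdqsdvssddthp" (len 14), cursors c1@3 c2@6 c3@11 c4@11, authorship .11.22.3434...
After op 4 (insert('t')): buffer="ysdtqsdtvssddttthp" (len 18), cursors c1@4 c2@8 c3@15 c4@15, authorship .111.222.343434...
After op 5 (move_left): buffer="ysdtqsdtvssddttthp" (len 18), cursors c1@3 c2@7 c3@14 c4@14, authorship .111.222.343434...
After op 6 (insert('q')): buffer="ysdqtqsdqtvssddtqqtthp" (len 22), cursors c1@4 c2@9 c3@18 c4@18, authorship .1111.2222.34343344...

Answer: 4 9 18 18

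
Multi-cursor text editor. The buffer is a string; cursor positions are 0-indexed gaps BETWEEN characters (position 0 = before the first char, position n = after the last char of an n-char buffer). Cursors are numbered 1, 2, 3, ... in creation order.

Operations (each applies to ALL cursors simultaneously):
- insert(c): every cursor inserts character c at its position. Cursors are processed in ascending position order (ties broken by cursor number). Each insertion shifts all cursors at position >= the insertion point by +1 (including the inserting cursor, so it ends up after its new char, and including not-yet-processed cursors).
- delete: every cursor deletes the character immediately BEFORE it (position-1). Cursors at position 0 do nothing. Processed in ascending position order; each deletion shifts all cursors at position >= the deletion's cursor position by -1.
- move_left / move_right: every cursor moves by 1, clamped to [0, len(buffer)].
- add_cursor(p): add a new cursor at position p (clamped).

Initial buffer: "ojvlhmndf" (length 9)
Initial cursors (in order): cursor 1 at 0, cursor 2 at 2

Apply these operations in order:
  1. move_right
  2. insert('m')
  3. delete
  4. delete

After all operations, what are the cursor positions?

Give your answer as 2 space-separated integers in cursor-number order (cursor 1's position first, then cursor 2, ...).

Answer: 0 1

Derivation:
After op 1 (move_right): buffer="ojvlhmndf" (len 9), cursors c1@1 c2@3, authorship .........
After op 2 (insert('m')): buffer="omjvmlhmndf" (len 11), cursors c1@2 c2@5, authorship .1..2......
After op 3 (delete): buffer="ojvlhmndf" (len 9), cursors c1@1 c2@3, authorship .........
After op 4 (delete): buffer="jlhmndf" (len 7), cursors c1@0 c2@1, authorship .......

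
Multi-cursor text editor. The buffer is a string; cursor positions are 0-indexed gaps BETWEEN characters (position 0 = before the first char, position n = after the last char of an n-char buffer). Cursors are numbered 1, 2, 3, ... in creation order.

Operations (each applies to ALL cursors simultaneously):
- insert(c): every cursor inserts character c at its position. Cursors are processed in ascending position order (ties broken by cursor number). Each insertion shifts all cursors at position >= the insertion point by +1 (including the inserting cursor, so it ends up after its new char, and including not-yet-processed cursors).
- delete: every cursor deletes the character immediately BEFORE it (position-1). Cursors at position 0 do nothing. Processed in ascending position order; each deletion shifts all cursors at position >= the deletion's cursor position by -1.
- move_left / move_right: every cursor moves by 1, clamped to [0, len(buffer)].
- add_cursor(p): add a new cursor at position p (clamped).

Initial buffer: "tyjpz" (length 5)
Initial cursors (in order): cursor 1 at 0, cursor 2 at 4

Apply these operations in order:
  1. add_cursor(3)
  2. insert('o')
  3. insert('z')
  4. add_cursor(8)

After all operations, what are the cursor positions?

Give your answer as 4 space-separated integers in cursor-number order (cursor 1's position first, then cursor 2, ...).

After op 1 (add_cursor(3)): buffer="tyjpz" (len 5), cursors c1@0 c3@3 c2@4, authorship .....
After op 2 (insert('o')): buffer="otyjopoz" (len 8), cursors c1@1 c3@5 c2@7, authorship 1...3.2.
After op 3 (insert('z')): buffer="oztyjozpozz" (len 11), cursors c1@2 c3@7 c2@10, authorship 11...33.22.
After op 4 (add_cursor(8)): buffer="oztyjozpozz" (len 11), cursors c1@2 c3@7 c4@8 c2@10, authorship 11...33.22.

Answer: 2 10 7 8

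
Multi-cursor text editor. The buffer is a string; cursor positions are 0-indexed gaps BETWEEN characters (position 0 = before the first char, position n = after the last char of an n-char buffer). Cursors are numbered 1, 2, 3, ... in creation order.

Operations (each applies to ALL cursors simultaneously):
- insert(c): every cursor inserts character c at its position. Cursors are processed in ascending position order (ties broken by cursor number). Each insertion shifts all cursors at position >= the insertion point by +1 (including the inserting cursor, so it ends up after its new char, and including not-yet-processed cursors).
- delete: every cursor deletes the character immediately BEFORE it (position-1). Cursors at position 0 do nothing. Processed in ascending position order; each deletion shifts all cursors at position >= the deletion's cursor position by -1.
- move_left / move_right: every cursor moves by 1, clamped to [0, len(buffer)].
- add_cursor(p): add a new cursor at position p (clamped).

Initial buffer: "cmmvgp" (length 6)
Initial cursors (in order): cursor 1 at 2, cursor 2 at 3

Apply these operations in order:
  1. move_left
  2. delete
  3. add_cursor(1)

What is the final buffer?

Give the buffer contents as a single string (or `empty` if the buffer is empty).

After op 1 (move_left): buffer="cmmvgp" (len 6), cursors c1@1 c2@2, authorship ......
After op 2 (delete): buffer="mvgp" (len 4), cursors c1@0 c2@0, authorship ....
After op 3 (add_cursor(1)): buffer="mvgp" (len 4), cursors c1@0 c2@0 c3@1, authorship ....

Answer: mvgp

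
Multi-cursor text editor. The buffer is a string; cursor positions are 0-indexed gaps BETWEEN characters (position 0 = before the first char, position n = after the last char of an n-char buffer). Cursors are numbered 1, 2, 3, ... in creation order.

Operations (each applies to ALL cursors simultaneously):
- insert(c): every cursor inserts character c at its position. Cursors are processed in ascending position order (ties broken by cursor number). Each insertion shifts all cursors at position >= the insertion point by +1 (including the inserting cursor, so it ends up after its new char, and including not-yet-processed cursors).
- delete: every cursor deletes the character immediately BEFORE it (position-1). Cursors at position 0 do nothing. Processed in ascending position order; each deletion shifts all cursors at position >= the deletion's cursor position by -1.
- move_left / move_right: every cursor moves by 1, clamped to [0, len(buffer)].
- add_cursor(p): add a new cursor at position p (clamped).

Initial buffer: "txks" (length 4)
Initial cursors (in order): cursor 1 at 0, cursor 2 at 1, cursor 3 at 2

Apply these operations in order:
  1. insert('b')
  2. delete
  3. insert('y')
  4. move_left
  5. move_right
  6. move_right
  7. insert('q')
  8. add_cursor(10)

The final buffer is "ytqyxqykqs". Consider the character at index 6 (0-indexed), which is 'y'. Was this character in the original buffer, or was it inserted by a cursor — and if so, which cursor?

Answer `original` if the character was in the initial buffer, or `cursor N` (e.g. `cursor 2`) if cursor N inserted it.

After op 1 (insert('b')): buffer="btbxbks" (len 7), cursors c1@1 c2@3 c3@5, authorship 1.2.3..
After op 2 (delete): buffer="txks" (len 4), cursors c1@0 c2@1 c3@2, authorship ....
After op 3 (insert('y')): buffer="ytyxyks" (len 7), cursors c1@1 c2@3 c3@5, authorship 1.2.3..
After op 4 (move_left): buffer="ytyxyks" (len 7), cursors c1@0 c2@2 c3@4, authorship 1.2.3..
After op 5 (move_right): buffer="ytyxyks" (len 7), cursors c1@1 c2@3 c3@5, authorship 1.2.3..
After op 6 (move_right): buffer="ytyxyks" (len 7), cursors c1@2 c2@4 c3@6, authorship 1.2.3..
After op 7 (insert('q')): buffer="ytqyxqykqs" (len 10), cursors c1@3 c2@6 c3@9, authorship 1.12.23.3.
After op 8 (add_cursor(10)): buffer="ytqyxqykqs" (len 10), cursors c1@3 c2@6 c3@9 c4@10, authorship 1.12.23.3.
Authorship (.=original, N=cursor N): 1 . 1 2 . 2 3 . 3 .
Index 6: author = 3

Answer: cursor 3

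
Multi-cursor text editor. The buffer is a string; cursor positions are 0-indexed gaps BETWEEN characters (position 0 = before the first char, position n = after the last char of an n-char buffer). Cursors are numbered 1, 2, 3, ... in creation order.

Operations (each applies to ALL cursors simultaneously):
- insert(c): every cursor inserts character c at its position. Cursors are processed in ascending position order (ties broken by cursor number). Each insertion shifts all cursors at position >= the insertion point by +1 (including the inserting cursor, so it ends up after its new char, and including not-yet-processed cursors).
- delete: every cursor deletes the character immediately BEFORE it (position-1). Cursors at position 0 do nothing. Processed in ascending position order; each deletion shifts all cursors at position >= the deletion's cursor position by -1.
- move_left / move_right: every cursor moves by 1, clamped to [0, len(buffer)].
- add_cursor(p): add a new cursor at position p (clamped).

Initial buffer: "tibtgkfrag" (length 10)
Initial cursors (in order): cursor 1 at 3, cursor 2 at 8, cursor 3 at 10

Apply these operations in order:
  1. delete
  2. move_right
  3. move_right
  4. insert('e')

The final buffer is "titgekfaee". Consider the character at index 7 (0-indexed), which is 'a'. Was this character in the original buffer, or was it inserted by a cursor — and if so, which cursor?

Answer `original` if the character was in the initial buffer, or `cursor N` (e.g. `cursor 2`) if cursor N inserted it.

Answer: original

Derivation:
After op 1 (delete): buffer="titgkfa" (len 7), cursors c1@2 c2@6 c3@7, authorship .......
After op 2 (move_right): buffer="titgkfa" (len 7), cursors c1@3 c2@7 c3@7, authorship .......
After op 3 (move_right): buffer="titgkfa" (len 7), cursors c1@4 c2@7 c3@7, authorship .......
After op 4 (insert('e')): buffer="titgekfaee" (len 10), cursors c1@5 c2@10 c3@10, authorship ....1...23
Authorship (.=original, N=cursor N): . . . . 1 . . . 2 3
Index 7: author = original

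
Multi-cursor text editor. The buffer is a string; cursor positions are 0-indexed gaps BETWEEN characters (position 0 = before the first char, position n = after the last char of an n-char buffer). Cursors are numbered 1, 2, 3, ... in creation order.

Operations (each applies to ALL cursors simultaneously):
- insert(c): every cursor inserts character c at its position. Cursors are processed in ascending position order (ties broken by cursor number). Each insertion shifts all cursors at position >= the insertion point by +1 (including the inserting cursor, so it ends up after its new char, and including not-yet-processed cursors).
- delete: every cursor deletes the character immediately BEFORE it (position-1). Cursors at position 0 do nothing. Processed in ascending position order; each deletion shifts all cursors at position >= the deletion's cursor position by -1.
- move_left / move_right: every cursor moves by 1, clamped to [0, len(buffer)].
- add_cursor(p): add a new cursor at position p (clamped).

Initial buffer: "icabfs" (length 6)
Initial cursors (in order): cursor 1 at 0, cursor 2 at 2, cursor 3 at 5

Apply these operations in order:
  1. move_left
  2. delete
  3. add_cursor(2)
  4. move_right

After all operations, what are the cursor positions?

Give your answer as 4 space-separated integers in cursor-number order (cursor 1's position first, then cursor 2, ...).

Answer: 1 1 3 3

Derivation:
After op 1 (move_left): buffer="icabfs" (len 6), cursors c1@0 c2@1 c3@4, authorship ......
After op 2 (delete): buffer="cafs" (len 4), cursors c1@0 c2@0 c3@2, authorship ....
After op 3 (add_cursor(2)): buffer="cafs" (len 4), cursors c1@0 c2@0 c3@2 c4@2, authorship ....
After op 4 (move_right): buffer="cafs" (len 4), cursors c1@1 c2@1 c3@3 c4@3, authorship ....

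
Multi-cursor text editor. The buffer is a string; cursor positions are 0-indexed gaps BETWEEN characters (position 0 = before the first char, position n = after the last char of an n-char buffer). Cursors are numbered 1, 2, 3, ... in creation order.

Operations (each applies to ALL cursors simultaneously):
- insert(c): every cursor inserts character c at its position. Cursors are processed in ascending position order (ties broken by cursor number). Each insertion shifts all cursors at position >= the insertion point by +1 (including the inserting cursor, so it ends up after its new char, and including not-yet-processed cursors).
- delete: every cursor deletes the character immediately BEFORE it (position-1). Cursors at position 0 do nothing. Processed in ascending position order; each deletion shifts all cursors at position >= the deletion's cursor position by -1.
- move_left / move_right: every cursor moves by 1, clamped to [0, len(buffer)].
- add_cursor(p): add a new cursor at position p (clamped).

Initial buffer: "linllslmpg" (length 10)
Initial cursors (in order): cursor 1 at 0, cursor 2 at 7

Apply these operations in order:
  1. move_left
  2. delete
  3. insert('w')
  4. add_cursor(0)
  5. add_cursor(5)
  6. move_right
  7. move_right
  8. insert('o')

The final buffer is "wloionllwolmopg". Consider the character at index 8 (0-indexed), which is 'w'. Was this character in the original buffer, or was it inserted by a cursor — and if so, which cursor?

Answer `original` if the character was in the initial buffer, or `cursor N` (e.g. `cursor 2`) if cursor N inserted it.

After op 1 (move_left): buffer="linllslmpg" (len 10), cursors c1@0 c2@6, authorship ..........
After op 2 (delete): buffer="linlllmpg" (len 9), cursors c1@0 c2@5, authorship .........
After op 3 (insert('w')): buffer="wlinllwlmpg" (len 11), cursors c1@1 c2@7, authorship 1.....2....
After op 4 (add_cursor(0)): buffer="wlinllwlmpg" (len 11), cursors c3@0 c1@1 c2@7, authorship 1.....2....
After op 5 (add_cursor(5)): buffer="wlinllwlmpg" (len 11), cursors c3@0 c1@1 c4@5 c2@7, authorship 1.....2....
After op 6 (move_right): buffer="wlinllwlmpg" (len 11), cursors c3@1 c1@2 c4@6 c2@8, authorship 1.....2....
After op 7 (move_right): buffer="wlinllwlmpg" (len 11), cursors c3@2 c1@3 c4@7 c2@9, authorship 1.....2....
After op 8 (insert('o')): buffer="wloionllwolmopg" (len 15), cursors c3@3 c1@5 c4@10 c2@13, authorship 1.3.1...24..2..
Authorship (.=original, N=cursor N): 1 . 3 . 1 . . . 2 4 . . 2 . .
Index 8: author = 2

Answer: cursor 2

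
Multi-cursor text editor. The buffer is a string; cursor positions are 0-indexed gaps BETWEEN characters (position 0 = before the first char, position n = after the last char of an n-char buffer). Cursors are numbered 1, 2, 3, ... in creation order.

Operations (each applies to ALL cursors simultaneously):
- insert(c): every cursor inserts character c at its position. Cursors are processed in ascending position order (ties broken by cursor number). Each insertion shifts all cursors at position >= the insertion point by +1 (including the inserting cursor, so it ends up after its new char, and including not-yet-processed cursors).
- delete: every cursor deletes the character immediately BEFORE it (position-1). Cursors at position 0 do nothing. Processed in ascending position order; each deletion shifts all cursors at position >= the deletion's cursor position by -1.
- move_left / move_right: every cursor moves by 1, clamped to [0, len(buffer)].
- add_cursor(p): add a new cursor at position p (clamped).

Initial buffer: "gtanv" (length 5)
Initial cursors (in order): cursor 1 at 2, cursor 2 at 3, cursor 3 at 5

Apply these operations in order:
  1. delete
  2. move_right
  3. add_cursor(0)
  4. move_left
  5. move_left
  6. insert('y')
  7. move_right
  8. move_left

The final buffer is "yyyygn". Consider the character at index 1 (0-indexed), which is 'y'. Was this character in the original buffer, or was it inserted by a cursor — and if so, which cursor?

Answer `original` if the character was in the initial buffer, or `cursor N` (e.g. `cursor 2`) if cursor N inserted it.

Answer: cursor 2

Derivation:
After op 1 (delete): buffer="gn" (len 2), cursors c1@1 c2@1 c3@2, authorship ..
After op 2 (move_right): buffer="gn" (len 2), cursors c1@2 c2@2 c3@2, authorship ..
After op 3 (add_cursor(0)): buffer="gn" (len 2), cursors c4@0 c1@2 c2@2 c3@2, authorship ..
After op 4 (move_left): buffer="gn" (len 2), cursors c4@0 c1@1 c2@1 c3@1, authorship ..
After op 5 (move_left): buffer="gn" (len 2), cursors c1@0 c2@0 c3@0 c4@0, authorship ..
After op 6 (insert('y')): buffer="yyyygn" (len 6), cursors c1@4 c2@4 c3@4 c4@4, authorship 1234..
After op 7 (move_right): buffer="yyyygn" (len 6), cursors c1@5 c2@5 c3@5 c4@5, authorship 1234..
After op 8 (move_left): buffer="yyyygn" (len 6), cursors c1@4 c2@4 c3@4 c4@4, authorship 1234..
Authorship (.=original, N=cursor N): 1 2 3 4 . .
Index 1: author = 2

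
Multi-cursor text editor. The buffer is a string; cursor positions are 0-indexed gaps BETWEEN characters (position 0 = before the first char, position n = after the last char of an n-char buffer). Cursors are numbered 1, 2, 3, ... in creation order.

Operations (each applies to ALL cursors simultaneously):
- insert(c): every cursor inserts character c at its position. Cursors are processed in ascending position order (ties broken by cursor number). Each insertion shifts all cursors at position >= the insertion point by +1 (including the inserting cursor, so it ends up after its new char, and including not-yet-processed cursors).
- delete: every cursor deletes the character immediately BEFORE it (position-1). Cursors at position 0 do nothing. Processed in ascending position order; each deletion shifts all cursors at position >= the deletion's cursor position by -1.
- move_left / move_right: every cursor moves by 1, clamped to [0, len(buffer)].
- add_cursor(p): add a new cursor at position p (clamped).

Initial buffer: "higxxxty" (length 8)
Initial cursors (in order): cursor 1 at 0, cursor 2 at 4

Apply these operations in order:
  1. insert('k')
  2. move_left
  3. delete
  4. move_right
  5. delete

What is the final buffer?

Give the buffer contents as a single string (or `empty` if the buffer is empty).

After op 1 (insert('k')): buffer="khigxkxxty" (len 10), cursors c1@1 c2@6, authorship 1....2....
After op 2 (move_left): buffer="khigxkxxty" (len 10), cursors c1@0 c2@5, authorship 1....2....
After op 3 (delete): buffer="khigkxxty" (len 9), cursors c1@0 c2@4, authorship 1...2....
After op 4 (move_right): buffer="khigkxxty" (len 9), cursors c1@1 c2@5, authorship 1...2....
After op 5 (delete): buffer="higxxty" (len 7), cursors c1@0 c2@3, authorship .......

Answer: higxxty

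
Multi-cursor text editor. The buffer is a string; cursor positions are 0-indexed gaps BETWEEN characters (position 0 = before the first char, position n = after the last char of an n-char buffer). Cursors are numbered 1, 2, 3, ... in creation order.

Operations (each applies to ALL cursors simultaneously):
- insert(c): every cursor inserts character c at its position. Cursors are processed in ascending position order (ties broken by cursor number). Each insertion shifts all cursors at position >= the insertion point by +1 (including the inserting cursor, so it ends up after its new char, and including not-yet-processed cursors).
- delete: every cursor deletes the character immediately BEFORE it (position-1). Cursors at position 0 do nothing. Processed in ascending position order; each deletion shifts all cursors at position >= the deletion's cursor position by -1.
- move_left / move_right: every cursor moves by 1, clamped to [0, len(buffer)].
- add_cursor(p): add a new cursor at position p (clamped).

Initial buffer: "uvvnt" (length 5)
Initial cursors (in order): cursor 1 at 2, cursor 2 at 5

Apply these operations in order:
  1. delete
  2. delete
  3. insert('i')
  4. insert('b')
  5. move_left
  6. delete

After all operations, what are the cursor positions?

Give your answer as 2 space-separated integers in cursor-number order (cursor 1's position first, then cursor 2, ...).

Answer: 0 2

Derivation:
After op 1 (delete): buffer="uvn" (len 3), cursors c1@1 c2@3, authorship ...
After op 2 (delete): buffer="v" (len 1), cursors c1@0 c2@1, authorship .
After op 3 (insert('i')): buffer="ivi" (len 3), cursors c1@1 c2@3, authorship 1.2
After op 4 (insert('b')): buffer="ibvib" (len 5), cursors c1@2 c2@5, authorship 11.22
After op 5 (move_left): buffer="ibvib" (len 5), cursors c1@1 c2@4, authorship 11.22
After op 6 (delete): buffer="bvb" (len 3), cursors c1@0 c2@2, authorship 1.2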